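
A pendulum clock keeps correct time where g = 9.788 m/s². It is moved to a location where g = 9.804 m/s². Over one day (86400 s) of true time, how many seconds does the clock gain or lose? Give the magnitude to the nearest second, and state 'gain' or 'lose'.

gain 71 s

The clock's period scales as T ∝ 1/√g, so T'/T = √(9.788/9.804) = 0.999184.
In 86400 s of true time the clock registers 86400/0.999184 = 86470.6 s, so it gains 71 s.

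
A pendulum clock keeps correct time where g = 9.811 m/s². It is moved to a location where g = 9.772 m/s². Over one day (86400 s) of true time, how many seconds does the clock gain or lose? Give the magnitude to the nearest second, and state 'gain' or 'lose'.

The clock's period scales as T ∝ 1/√g, so T'/T = √(9.811/9.772) = 1.00199.
In 86400 s of true time the clock registers 86400/1.00199 = 86228.1 s, so it loses 172 s.

lose 172 s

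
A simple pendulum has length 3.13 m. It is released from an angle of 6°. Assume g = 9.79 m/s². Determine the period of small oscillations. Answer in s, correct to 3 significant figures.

T = 2π√(L/g) = 2π√(3.13/9.79) = 2π × 0.5654 = 3.55 s.

3.55 s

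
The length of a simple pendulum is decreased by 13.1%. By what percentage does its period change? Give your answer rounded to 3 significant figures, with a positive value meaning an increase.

-6.78%

T ∝ √L, so T'/T = √(0.8690) = 0.9322.
Percentage change in T = (0.9322 − 1) × 100% = -6.78%.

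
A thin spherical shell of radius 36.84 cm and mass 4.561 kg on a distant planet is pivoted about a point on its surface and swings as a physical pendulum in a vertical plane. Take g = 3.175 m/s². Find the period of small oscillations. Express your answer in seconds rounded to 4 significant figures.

2.763 s

I_cm = (2/3)mr² = 0.41267 kg·m². The pivot is at distance d = 0.3684 m from the centre of mass.
By the parallel-axis theorem, I = I_cm + md² = 0.41267 + 0.61901 = 1.0317 kg·m².
T = 2π√(I/(mgd)) = 2π√(1.0317/(4.561 × 3.175 × 0.3684)) = 2.763 s.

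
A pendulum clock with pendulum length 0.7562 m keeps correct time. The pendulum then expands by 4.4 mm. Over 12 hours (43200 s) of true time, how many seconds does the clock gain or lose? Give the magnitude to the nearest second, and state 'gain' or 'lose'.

T ∝ √L, so T'/T = √(0.76060/0.7562) = 1.00291.
In 43200 s of true time the clock registers 43200/1.00291 = 43074.9 s, so it loses 125 s.

lose 125 s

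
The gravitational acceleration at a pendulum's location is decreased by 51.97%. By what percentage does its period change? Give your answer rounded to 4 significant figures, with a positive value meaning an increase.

44.29%

T ∝ 1/√g, so T'/T = 1/√(0.48030) = 1.4429.
Percentage change in T = (1.4429 − 1) × 100% = 44.29%.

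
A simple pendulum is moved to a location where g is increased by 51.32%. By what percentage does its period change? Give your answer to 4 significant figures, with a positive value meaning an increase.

-18.71%

T ∝ 1/√g, so T'/T = 1/√(1.5132) = 0.81293.
Percentage change in T = (0.81293 − 1) × 100% = -18.71%.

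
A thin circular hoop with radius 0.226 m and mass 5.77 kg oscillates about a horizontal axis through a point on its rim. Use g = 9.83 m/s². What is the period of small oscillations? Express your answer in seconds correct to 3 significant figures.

1.35 s

I_cm = mr² = 0.2947 kg·m². The pivot is at distance d = 0.226 m from the centre of mass.
By the parallel-axis theorem, I = I_cm + md² = 0.2947 + 0.2947 = 0.5894 kg·m².
T = 2π√(I/(mgd)) = 2π√(0.5894/(5.77 × 9.83 × 0.226)) = 1.35 s.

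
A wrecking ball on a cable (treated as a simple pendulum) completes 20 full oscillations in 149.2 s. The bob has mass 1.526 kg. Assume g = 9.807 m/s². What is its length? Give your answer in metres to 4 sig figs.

T = 149.2/20 = 7.4600 s.
From T = 2π√(L/g), L = gT²/(4π²) = 9.807 × 7.4600²/(4π²) = 13.82 m.

13.82 m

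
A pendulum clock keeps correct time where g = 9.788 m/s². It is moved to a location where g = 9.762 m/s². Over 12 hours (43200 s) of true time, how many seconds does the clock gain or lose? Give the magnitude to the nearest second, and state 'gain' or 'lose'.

lose 57 s

The clock's period scales as T ∝ 1/√g, so T'/T = √(9.788/9.762) = 1.00133.
In 43200 s of true time the clock registers 43200/1.00133 = 43142.6 s, so it loses 57 s.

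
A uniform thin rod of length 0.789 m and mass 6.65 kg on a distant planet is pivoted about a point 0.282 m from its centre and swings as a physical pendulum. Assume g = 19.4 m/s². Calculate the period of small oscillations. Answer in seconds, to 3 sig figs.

For a physical pendulum T = 2π√(I/(mgd)), with d = 0.2820 m from pivot to centre of mass.
I_cm = mL²/12 = 6.65 × 0.789²/12 = 0.3450 kg·m²; I = I_cm + md² = 0.3450 + 6.65 × 0.2820² = 0.8738 kg·m².
T = 2π√(0.8738/(6.65 × 19.4 × 0.2820)) = 0.974 s.

0.974 s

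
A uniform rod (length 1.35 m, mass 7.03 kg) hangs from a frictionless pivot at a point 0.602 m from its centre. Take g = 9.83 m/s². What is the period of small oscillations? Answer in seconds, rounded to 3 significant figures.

1.85 s

For a physical pendulum T = 2π√(I/(mgd)), with d = 0.6020 m from pivot to centre of mass.
I_cm = mL²/12 = 7.03 × 1.35²/12 = 1.068 kg·m²; I = I_cm + md² = 1.068 + 7.03 × 0.6020² = 3.615 kg·m².
T = 2π√(3.615/(7.03 × 9.83 × 0.6020)) = 1.85 s.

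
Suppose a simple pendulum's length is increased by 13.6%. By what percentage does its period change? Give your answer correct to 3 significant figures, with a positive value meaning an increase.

6.58%

T ∝ √L, so T'/T = √(1.136) = 1.066.
Percentage change in T = (1.066 − 1) × 100% = 6.58%.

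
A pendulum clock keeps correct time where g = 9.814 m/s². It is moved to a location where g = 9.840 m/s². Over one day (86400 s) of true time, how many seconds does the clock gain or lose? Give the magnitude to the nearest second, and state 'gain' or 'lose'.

gain 114 s

The clock's period scales as T ∝ 1/√g, so T'/T = √(9.814/9.840) = 0.998678.
In 86400 s of true time the clock registers 86400/0.998678 = 86514.4 s, so it gains 114 s.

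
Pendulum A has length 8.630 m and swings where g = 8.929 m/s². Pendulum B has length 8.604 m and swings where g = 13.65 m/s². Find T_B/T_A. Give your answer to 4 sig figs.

0.8076

T = 2π√(L/g), so T_B/T_A = √((L_B/g_B)/(L_A/g_A)) = √((8.604/13.65)/(8.630/8.929)) = 0.8076.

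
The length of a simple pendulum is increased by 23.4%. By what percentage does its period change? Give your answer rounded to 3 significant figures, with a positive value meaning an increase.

11.1%

T ∝ √L, so T'/T = √(1.234) = 1.111.
Percentage change in T = (1.111 − 1) × 100% = 11.1%.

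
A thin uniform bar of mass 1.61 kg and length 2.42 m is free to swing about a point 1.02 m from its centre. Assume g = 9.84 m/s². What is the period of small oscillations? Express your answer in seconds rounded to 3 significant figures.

2.45 s

For a physical pendulum T = 2π√(I/(mgd)), with d = 1.020 m from pivot to centre of mass.
I_cm = mL²/12 = 1.61 × 2.42²/12 = 0.7857 kg·m²; I = I_cm + md² = 0.7857 + 1.61 × 1.020² = 2.461 kg·m².
T = 2π√(2.461/(1.61 × 9.84 × 1.020)) = 2.45 s.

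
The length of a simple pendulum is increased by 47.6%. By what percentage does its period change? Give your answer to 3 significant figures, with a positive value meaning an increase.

21.5%

T ∝ √L, so T'/T = √(1.476) = 1.215.
Percentage change in T = (1.215 − 1) × 100% = 21.5%.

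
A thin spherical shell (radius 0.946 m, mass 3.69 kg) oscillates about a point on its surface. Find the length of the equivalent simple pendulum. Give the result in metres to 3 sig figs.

The equivalent simple-pendulum length is L_eq = I/(md), where I is about the pivot and d = 0.9460 m.
I_cm = (2/3)mR² = 2.201 kg·m², so I = I_cm + md² = 2.201 + 3.302 = 5.504 kg·m².
L_eq = 5.504/(3.69 × 0.9460) = 1.58 m.

1.58 m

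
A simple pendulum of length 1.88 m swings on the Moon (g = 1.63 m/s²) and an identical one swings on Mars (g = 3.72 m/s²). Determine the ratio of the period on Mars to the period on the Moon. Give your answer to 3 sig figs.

0.662

T ∝ 1/√g, so T₂/T₁ = √(g₁/g₂) = √(1.63/3.72) = 0.662.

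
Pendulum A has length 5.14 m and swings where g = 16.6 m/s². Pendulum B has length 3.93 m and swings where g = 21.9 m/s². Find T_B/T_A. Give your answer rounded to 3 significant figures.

T = 2π√(L/g), so T_B/T_A = √((L_B/g_B)/(L_A/g_A)) = √((3.93/21.9)/(5.14/16.6)) = 0.761.

0.761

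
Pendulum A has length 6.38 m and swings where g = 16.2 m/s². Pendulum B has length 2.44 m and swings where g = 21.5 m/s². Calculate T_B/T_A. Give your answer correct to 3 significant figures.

T = 2π√(L/g), so T_B/T_A = √((L_B/g_B)/(L_A/g_A)) = √((2.44/21.5)/(6.38/16.2)) = 0.537.

0.537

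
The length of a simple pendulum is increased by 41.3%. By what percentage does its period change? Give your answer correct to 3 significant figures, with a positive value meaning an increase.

18.9%

T ∝ √L, so T'/T = √(1.413) = 1.189.
Percentage change in T = (1.189 − 1) × 100% = 18.9%.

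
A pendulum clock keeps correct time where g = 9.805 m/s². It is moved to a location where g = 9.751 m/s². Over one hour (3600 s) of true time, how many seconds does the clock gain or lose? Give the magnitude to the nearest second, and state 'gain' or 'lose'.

lose 10 s

The clock's period scales as T ∝ 1/√g, so T'/T = √(9.805/9.751) = 1.00277.
In 3600 s of true time the clock registers 3600/1.00277 = 3590.1 s, so it loses 10 s.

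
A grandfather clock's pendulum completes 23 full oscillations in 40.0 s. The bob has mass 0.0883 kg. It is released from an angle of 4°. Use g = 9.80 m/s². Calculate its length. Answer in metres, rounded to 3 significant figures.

0.751 m

T = 40.0/23 = 1.739 s.
From T = 2π√(L/g), L = gT²/(4π²) = 9.80 × 1.739²/(4π²) = 0.751 m.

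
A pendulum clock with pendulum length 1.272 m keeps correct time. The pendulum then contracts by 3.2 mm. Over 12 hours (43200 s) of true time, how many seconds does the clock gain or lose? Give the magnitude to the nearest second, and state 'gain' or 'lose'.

gain 54 s

T ∝ √L, so T'/T = √(1.26880/1.272) = 0.998741.
In 43200 s of true time the clock registers 43200/0.998741 = 43254.4 s, so it gains 54 s.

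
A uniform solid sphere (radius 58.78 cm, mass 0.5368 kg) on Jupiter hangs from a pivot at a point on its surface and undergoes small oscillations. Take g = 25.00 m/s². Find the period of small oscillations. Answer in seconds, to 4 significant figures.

I_cm = (2/5)mr² = 0.074188 kg·m². The pivot is at distance d = 0.5878 m from the centre of mass.
By the parallel-axis theorem, I = I_cm + md² = 0.074188 + 0.18547 = 0.25966 kg·m².
T = 2π√(I/(mgd)) = 2π√(0.25966/(0.5368 × 25.00 × 0.5878)) = 1.140 s.

1.140 s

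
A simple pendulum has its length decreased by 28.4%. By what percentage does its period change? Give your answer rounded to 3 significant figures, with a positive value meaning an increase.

-15.4%

T ∝ √L, so T'/T = √(0.7160) = 0.8462.
Percentage change in T = (0.8462 − 1) × 100% = -15.4%.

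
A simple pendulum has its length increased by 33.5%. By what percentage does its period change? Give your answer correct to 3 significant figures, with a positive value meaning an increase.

15.5%

T ∝ √L, so T'/T = √(1.335) = 1.155.
Percentage change in T = (1.155 − 1) × 100% = 15.5%.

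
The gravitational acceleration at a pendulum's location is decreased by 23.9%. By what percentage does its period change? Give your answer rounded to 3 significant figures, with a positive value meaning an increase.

T ∝ 1/√g, so T'/T = 1/√(0.7610) = 1.146.
Percentage change in T = (1.146 − 1) × 100% = 14.6%.

14.6%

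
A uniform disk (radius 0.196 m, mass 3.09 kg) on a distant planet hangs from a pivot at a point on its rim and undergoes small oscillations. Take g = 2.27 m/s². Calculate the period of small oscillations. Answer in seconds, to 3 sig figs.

I_cm = ½mr² = 0.05935 kg·m². The pivot is at distance d = 0.196 m from the centre of mass.
By the parallel-axis theorem, I = I_cm + md² = 0.05935 + 0.1187 = 0.1781 kg·m².
T = 2π√(I/(mgd)) = 2π√(0.1781/(3.09 × 2.27 × 0.196)) = 2.26 s.

2.26 s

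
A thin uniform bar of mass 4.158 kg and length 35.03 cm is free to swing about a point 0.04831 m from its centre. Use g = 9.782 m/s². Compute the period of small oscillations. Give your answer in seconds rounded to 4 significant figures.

For a physical pendulum T = 2π√(I/(mgd)), with d = 0.048310 m from pivot to centre of mass.
I_cm = mL²/12 = 4.158 × 0.3503²/12 = 0.042519 kg·m²; I = I_cm + md² = 0.042519 + 4.158 × 0.048310² = 0.052223 kg·m².
T = 2π√(0.052223/(4.158 × 9.782 × 0.048310)) = 1.024 s.

1.024 s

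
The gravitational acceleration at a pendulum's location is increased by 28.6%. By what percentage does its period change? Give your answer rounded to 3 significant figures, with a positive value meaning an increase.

T ∝ 1/√g, so T'/T = 1/√(1.286) = 0.8818.
Percentage change in T = (0.8818 − 1) × 100% = -11.8%.

-11.8%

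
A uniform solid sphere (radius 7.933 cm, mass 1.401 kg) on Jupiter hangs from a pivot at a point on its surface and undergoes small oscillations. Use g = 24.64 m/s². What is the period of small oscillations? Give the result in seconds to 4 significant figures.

0.4218 s

I_cm = (2/5)mr² = 0.0035267 kg·m². The pivot is at distance d = 0.07933 m from the centre of mass.
By the parallel-axis theorem, I = I_cm + md² = 0.0035267 + 0.0088168 = 0.012344 kg·m².
T = 2π√(I/(mgd)) = 2π√(0.012344/(1.401 × 24.64 × 0.07933)) = 0.4218 s.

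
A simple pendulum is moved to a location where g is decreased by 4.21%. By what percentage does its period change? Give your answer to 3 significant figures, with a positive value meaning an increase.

2.17%

T ∝ 1/√g, so T'/T = 1/√(0.9579) = 1.022.
Percentage change in T = (1.022 − 1) × 100% = 2.17%.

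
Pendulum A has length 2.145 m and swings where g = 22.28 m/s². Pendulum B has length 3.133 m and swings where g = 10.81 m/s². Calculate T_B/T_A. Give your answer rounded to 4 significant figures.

1.735

T = 2π√(L/g), so T_B/T_A = √((L_B/g_B)/(L_A/g_A)) = √((3.133/10.81)/(2.145/22.28)) = 1.735.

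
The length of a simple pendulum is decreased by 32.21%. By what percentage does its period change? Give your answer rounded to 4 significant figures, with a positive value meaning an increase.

T ∝ √L, so T'/T = √(0.67790) = 0.82335.
Percentage change in T = (0.82335 − 1) × 100% = -17.67%.

-17.67%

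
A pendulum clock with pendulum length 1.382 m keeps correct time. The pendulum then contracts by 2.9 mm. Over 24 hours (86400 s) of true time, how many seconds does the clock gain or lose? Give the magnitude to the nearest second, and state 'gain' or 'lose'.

gain 91 s

T ∝ √L, so T'/T = √(1.37910/1.382) = 0.998950.
In 86400 s of true time the clock registers 86400/0.998950 = 86490.8 s, so it gains 91 s.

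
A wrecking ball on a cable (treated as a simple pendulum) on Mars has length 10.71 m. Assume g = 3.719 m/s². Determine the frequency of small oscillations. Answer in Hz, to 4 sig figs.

T = 2π√(L/g) = 2π√(10.71/3.719) = 10.663 s, so f = 1/T = 0.09379 Hz.

0.09379 Hz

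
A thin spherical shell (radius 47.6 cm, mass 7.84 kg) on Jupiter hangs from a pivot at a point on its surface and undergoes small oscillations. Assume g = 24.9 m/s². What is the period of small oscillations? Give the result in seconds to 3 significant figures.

I_cm = (2/3)mr² = 1.184 kg·m². The pivot is at distance d = 0.476 m from the centre of mass.
By the parallel-axis theorem, I = I_cm + md² = 1.184 + 1.776 = 2.961 kg·m².
T = 2π√(I/(mgd)) = 2π√(2.961/(7.84 × 24.9 × 0.476)) = 1.12 s.

1.12 s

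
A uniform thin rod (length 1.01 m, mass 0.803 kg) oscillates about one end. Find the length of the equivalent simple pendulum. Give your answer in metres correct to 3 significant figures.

The equivalent simple-pendulum length is L_eq = I/(md), where I is about the pivot and d = 0.5050 m.
I_cm = (1/12)mL² = 0.06826 kg·m², so I = I_cm + md² = 0.06826 + 0.2048 = 0.2730 kg·m².
L_eq = 0.2730/(0.803 × 0.5050) = 0.673 m.

0.673 m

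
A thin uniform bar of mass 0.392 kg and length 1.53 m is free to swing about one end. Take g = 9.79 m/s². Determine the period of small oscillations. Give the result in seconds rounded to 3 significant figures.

2.03 s

For a physical pendulum T = 2π√(I/(mgd)), with d = 0.7650 m from pivot to centre of mass.
I_cm = mL²/12 = 0.392 × 1.53²/12 = 0.07647 kg·m²; I = I_cm + md² = 0.07647 + 0.392 × 0.7650² = 0.3059 kg·m².
T = 2π√(0.3059/(0.392 × 9.79 × 0.7650)) = 2.03 s.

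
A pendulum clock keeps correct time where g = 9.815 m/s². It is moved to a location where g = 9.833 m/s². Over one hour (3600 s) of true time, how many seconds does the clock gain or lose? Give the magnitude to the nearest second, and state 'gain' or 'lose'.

The clock's period scales as T ∝ 1/√g, so T'/T = √(9.815/9.833) = 0.999084.
In 3600 s of true time the clock registers 3600/0.999084 = 3603.3 s, so it gains 3 s.

gain 3 s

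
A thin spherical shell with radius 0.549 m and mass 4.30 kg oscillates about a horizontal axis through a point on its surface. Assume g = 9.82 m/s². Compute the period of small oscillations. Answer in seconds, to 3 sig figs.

I_cm = (2/3)mr² = 0.8640 kg·m². The pivot is at distance d = 0.549 m from the centre of mass.
By the parallel-axis theorem, I = I_cm + md² = 0.8640 + 1.296 = 2.160 kg·m².
T = 2π√(I/(mgd)) = 2π√(2.160/(4.30 × 9.82 × 0.549)) = 1.92 s.

1.92 s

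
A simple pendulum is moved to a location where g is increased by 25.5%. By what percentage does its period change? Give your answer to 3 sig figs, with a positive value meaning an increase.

T ∝ 1/√g, so T'/T = 1/√(1.255) = 0.8926.
Percentage change in T = (0.8926 − 1) × 100% = -10.7%.

-10.7%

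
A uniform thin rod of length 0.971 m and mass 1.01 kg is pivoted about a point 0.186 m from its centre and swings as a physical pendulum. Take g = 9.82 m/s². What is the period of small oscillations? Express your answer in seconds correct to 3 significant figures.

For a physical pendulum T = 2π√(I/(mgd)), with d = 0.1860 m from pivot to centre of mass.
I_cm = mL²/12 = 1.01 × 0.971²/12 = 0.07936 kg·m²; I = I_cm + md² = 0.07936 + 1.01 × 0.1860² = 0.1143 kg·m².
T = 2π√(0.1143/(1.01 × 9.82 × 0.1860)) = 1.56 s.

1.56 s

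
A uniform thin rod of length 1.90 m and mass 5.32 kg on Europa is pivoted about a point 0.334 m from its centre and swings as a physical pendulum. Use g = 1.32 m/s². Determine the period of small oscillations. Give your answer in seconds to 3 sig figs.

For a physical pendulum T = 2π√(I/(mgd)), with d = 0.3340 m from pivot to centre of mass.
I_cm = mL²/12 = 5.32 × 1.90²/12 = 1.600 kg·m²; I = I_cm + md² = 1.600 + 5.32 × 0.3340² = 2.194 kg·m².
T = 2π√(2.194/(5.32 × 1.32 × 0.3340)) = 6.08 s.

6.08 s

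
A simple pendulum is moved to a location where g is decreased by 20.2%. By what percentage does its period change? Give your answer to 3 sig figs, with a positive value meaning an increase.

T ∝ 1/√g, so T'/T = 1/√(0.7980) = 1.119.
Percentage change in T = (1.119 − 1) × 100% = 11.9%.

11.9%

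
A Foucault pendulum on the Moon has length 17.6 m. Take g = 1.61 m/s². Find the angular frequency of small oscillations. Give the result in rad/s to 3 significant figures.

0.302 rad/s

ω = √(g/L) = √(1.61/17.6) = 0.302 rad/s.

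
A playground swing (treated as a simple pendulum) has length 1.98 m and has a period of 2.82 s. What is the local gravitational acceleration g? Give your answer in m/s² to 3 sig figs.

From T = 2π√(L/g), g = 4π²L/T² = 4π² × 1.98/2.820² = 9.83 m/s².

9.83 m/s²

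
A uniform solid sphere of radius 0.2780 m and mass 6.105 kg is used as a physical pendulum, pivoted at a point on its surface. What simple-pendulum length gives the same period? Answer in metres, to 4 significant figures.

0.3892 m

The equivalent simple-pendulum length is L_eq = I/(md), where I is about the pivot and d = 0.27800 m.
I_cm = (2/5)mR² = 0.18873 kg·m², so I = I_cm + md² = 0.18873 + 0.47182 = 0.66055 kg·m².
L_eq = 0.66055/(6.105 × 0.27800) = 0.3892 m.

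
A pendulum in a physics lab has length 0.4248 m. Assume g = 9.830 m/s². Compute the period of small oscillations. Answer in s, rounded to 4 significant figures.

1.306 s

T = 2π√(L/g) = 2π√(0.4248/9.830) = 2π × 0.20788 = 1.306 s.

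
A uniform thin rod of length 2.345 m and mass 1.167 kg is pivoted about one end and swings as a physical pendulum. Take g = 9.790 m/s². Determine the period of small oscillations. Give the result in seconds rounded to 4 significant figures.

For a physical pendulum T = 2π√(I/(mgd)), with d = 1.1725 m from pivot to centre of mass.
I_cm = mL²/12 = 1.167 × 2.345²/12 = 0.53478 kg·m²; I = I_cm + md² = 0.53478 + 1.167 × 1.1725² = 2.1391 kg·m².
T = 2π√(2.1391/(1.167 × 9.790 × 1.1725)) = 2.511 s.

2.511 s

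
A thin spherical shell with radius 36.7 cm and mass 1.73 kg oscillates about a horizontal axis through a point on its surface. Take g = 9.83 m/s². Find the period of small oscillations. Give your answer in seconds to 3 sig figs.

1.57 s

I_cm = (2/3)mr² = 0.1553 kg·m². The pivot is at distance d = 0.367 m from the centre of mass.
By the parallel-axis theorem, I = I_cm + md² = 0.1553 + 0.2330 = 0.3884 kg·m².
T = 2π√(I/(mgd)) = 2π√(0.3884/(1.73 × 9.83 × 0.367)) = 1.57 s.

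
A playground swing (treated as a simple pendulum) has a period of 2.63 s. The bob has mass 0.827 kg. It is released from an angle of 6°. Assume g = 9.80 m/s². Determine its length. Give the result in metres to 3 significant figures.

1.72 m

From T = 2π√(L/g), L = gT²/(4π²) = 9.80 × 2.630²/(4π²) = 1.72 m.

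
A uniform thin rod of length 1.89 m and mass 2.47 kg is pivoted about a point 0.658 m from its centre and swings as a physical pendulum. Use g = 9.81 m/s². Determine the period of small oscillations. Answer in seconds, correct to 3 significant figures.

2.11 s

For a physical pendulum T = 2π√(I/(mgd)), with d = 0.6580 m from pivot to centre of mass.
I_cm = mL²/12 = 2.47 × 1.89²/12 = 0.7353 kg·m²; I = I_cm + md² = 0.7353 + 2.47 × 0.6580² = 1.805 kg·m².
T = 2π√(1.805/(2.47 × 9.81 × 0.6580)) = 2.11 s.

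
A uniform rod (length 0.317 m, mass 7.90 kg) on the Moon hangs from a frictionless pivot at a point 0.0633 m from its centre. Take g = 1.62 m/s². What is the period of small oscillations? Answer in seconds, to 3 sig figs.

2.18 s

For a physical pendulum T = 2π√(I/(mgd)), with d = 0.06330 m from pivot to centre of mass.
I_cm = mL²/12 = 7.90 × 0.317²/12 = 0.06616 kg·m²; I = I_cm + md² = 0.06616 + 7.90 × 0.06330² = 0.09781 kg·m².
T = 2π√(0.09781/(7.90 × 1.62 × 0.06330)) = 2.18 s.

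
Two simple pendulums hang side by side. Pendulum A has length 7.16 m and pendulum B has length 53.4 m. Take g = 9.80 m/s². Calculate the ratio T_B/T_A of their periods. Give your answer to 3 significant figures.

T ∝ √L, so T_B/T_A = √(L_B/L_A) = √(53.4/7.16) = 2.73.

2.73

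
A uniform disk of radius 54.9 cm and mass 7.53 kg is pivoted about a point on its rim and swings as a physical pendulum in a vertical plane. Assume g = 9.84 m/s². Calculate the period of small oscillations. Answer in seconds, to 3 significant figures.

I_cm = ½mr² = 1.135 kg·m². The pivot is at distance d = 0.549 m from the centre of mass.
By the parallel-axis theorem, I = I_cm + md² = 1.135 + 2.270 = 3.404 kg·m².
T = 2π√(I/(mgd)) = 2π√(3.404/(7.53 × 9.84 × 0.549)) = 1.82 s.

1.82 s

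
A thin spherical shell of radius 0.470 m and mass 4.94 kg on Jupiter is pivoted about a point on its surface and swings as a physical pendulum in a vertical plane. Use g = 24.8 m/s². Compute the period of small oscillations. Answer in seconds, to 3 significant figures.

I_cm = (2/3)mr² = 0.7275 kg·m². The pivot is at distance d = 0.470 m from the centre of mass.
By the parallel-axis theorem, I = I_cm + md² = 0.7275 + 1.091 = 1.819 kg·m².
T = 2π√(I/(mgd)) = 2π√(1.819/(4.94 × 24.8 × 0.470)) = 1.12 s.

1.12 s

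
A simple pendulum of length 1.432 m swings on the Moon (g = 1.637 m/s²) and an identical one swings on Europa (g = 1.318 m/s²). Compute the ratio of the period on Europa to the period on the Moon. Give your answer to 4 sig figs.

T ∝ 1/√g, so T₂/T₁ = √(g₁/g₂) = √(1.637/1.318) = 1.114.

1.114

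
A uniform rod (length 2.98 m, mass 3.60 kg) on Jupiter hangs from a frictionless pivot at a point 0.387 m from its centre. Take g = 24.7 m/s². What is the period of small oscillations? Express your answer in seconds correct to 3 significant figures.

For a physical pendulum T = 2π√(I/(mgd)), with d = 0.3870 m from pivot to centre of mass.
I_cm = mL²/12 = 3.60 × 2.98²/12 = 2.664 kg·m²; I = I_cm + md² = 2.664 + 3.60 × 0.3870² = 3.203 kg·m².
T = 2π√(3.203/(3.60 × 24.7 × 0.3870)) = 1.92 s.

1.92 s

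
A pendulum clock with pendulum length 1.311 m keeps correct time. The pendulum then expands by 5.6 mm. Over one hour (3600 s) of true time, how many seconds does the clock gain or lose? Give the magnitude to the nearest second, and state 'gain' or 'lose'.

lose 8 s

T ∝ √L, so T'/T = √(1.31660/1.311) = 1.00213.
In 3600 s of true time the clock registers 3600/1.00213 = 3592.3 s, so it loses 8 s.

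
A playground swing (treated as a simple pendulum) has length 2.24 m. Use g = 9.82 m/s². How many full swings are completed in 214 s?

T = 2π√(L/g) = 2π√(2.24/9.82) = 3.001 s.
Number of complete oscillations = ⌊214/3.001⌋ = ⌊71.31⌋ = 71.

71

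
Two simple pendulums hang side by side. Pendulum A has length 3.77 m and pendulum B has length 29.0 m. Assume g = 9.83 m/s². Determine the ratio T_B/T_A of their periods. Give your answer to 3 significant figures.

2.77

T ∝ √L, so T_B/T_A = √(L_B/L_A) = √(29.0/3.77) = 2.77.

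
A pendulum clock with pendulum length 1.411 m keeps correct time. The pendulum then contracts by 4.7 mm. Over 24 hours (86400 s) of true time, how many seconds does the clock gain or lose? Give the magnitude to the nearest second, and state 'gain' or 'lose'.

gain 144 s

T ∝ √L, so T'/T = √(1.40630/1.411) = 0.998333.
In 86400 s of true time the clock registers 86400/0.998333 = 86544.3 s, so it gains 144 s.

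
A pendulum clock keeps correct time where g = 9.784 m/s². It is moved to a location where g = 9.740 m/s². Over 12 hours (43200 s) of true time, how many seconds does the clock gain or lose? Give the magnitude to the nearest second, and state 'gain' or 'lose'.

The clock's period scales as T ∝ 1/√g, so T'/T = √(9.784/9.740) = 1.00226.
In 43200 s of true time the clock registers 43200/1.00226 = 43102.8 s, so it loses 97 s.

lose 97 s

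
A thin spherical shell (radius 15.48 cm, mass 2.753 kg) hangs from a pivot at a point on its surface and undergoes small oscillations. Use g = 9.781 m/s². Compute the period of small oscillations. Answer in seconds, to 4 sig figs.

I_cm = (2/3)mr² = 0.043980 kg·m². The pivot is at distance d = 0.1548 m from the centre of mass.
By the parallel-axis theorem, I = I_cm + md² = 0.043980 + 0.065970 = 0.10995 kg·m².
T = 2π√(I/(mgd)) = 2π√(0.10995/(2.753 × 9.781 × 0.1548)) = 1.020 s.

1.020 s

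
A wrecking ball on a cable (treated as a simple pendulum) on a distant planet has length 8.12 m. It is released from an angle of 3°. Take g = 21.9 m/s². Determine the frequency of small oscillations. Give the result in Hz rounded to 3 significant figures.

T = 2π√(L/g) = 2π√(8.12/21.9) = 3.826 s, so f = 1/T = 0.261 Hz.

0.261 Hz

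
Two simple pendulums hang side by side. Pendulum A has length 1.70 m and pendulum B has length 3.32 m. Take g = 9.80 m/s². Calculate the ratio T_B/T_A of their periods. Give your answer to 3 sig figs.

1.40

T ∝ √L, so T_B/T_A = √(L_B/L_A) = √(3.32/1.70) = 1.40.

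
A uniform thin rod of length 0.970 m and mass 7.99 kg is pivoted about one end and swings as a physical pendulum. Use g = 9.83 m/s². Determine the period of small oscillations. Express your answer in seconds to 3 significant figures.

1.61 s

For a physical pendulum T = 2π√(I/(mgd)), with d = 0.4850 m from pivot to centre of mass.
I_cm = mL²/12 = 7.99 × 0.970²/12 = 0.6265 kg·m²; I = I_cm + md² = 0.6265 + 7.99 × 0.4850² = 2.506 kg·m².
T = 2π√(2.506/(7.99 × 9.83 × 0.4850)) = 1.61 s.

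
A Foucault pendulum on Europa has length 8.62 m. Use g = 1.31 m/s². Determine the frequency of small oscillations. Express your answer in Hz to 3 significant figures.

0.0620 Hz

T = 2π√(L/g) = 2π√(8.62/1.31) = 16.12 s, so f = 1/T = 0.0620 Hz.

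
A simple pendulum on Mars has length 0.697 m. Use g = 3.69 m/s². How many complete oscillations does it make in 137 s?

T = 2π√(L/g) = 2π√(0.697/3.69) = 2.731 s.
Number of complete oscillations = ⌊137/2.731⌋ = ⌊50.17⌋ = 50.

50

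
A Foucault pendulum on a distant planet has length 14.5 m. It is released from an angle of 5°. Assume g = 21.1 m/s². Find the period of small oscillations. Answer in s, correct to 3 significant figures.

5.21 s

T = 2π√(L/g) = 2π√(14.5/21.1) = 2π × 0.8290 = 5.21 s.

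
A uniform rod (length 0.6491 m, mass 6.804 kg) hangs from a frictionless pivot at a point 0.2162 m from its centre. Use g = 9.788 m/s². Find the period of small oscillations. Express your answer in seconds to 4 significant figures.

1.236 s

For a physical pendulum T = 2π√(I/(mgd)), with d = 0.21620 m from pivot to centre of mass.
I_cm = mL²/12 = 6.804 × 0.6491²/12 = 0.23889 kg·m²; I = I_cm + md² = 0.23889 + 6.804 × 0.21620² = 0.55693 kg·m².
T = 2π√(0.55693/(6.804 × 9.788 × 0.21620)) = 1.236 s.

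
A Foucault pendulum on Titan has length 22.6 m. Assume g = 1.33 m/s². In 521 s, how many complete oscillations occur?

20

T = 2π√(L/g) = 2π√(22.6/1.33) = 25.90 s.
Number of complete oscillations = ⌊521/25.90⌋ = ⌊20.12⌋ = 20.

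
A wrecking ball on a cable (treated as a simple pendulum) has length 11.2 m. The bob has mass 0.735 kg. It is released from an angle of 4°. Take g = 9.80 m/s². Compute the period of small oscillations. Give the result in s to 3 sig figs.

6.72 s

T = 2π√(L/g) = 2π√(11.2/9.80) = 2π × 1.069 = 6.72 s.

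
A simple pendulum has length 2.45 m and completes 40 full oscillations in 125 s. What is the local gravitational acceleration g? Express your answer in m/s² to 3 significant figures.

T = 125/40 = 3.125 s.
From T = 2π√(L/g), g = 4π²L/T² = 4π² × 2.45/3.125² = 9.90 m/s².

9.90 m/s²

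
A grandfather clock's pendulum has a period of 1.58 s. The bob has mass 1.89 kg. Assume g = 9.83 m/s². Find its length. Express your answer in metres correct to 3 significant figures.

From T = 2π√(L/g), L = gT²/(4π²) = 9.83 × 1.580²/(4π²) = 0.622 m.

0.622 m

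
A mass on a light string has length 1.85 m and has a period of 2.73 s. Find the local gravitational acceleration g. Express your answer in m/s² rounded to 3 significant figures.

9.80 m/s²

From T = 2π√(L/g), g = 4π²L/T² = 4π² × 1.85/2.730² = 9.80 m/s².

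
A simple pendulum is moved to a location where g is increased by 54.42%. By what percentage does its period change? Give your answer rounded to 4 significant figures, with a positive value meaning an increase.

T ∝ 1/√g, so T'/T = 1/√(1.5442) = 0.80473.
Percentage change in T = (0.80473 − 1) × 100% = -19.53%.

-19.53%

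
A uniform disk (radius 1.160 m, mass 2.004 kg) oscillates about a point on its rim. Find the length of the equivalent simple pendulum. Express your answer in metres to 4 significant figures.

1.740 m

The equivalent simple-pendulum length is L_eq = I/(md), where I is about the pivot and d = 1.1600 m.
I_cm = ½mR² = 1.3483 kg·m², so I = I_cm + md² = 1.3483 + 2.6966 = 4.0449 kg·m².
L_eq = 4.0449/(2.004 × 1.1600) = 1.740 m.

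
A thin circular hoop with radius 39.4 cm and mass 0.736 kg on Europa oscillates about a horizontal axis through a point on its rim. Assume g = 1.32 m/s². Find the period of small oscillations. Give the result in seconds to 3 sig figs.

4.85 s

I_cm = mr² = 0.1143 kg·m². The pivot is at distance d = 0.394 m from the centre of mass.
By the parallel-axis theorem, I = I_cm + md² = 0.1143 + 0.1143 = 0.2285 kg·m².
T = 2π√(I/(mgd)) = 2π√(0.2285/(0.736 × 1.32 × 0.394)) = 4.85 s.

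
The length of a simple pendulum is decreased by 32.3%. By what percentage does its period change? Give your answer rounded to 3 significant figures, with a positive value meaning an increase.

T ∝ √L, so T'/T = √(0.6770) = 0.8228.
Percentage change in T = (0.8228 − 1) × 100% = -17.7%.

-17.7%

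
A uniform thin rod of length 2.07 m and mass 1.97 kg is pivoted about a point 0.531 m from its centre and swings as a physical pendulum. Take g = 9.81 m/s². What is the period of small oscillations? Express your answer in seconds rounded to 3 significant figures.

2.20 s

For a physical pendulum T = 2π√(I/(mgd)), with d = 0.5310 m from pivot to centre of mass.
I_cm = mL²/12 = 1.97 × 2.07²/12 = 0.7034 kg·m²; I = I_cm + md² = 0.7034 + 1.97 × 0.5310² = 1.259 kg·m².
T = 2π√(1.259/(1.97 × 9.81 × 0.5310)) = 2.20 s.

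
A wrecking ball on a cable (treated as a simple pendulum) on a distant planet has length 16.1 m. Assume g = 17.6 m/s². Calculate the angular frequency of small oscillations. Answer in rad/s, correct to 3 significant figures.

1.05 rad/s

ω = √(g/L) = √(17.6/16.1) = 1.05 rad/s.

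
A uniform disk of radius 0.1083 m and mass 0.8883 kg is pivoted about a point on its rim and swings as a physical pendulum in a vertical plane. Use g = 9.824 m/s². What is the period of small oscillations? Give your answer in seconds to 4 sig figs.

0.8080 s

I_cm = ½mr² = 0.0052094 kg·m². The pivot is at distance d = 0.1083 m from the centre of mass.
By the parallel-axis theorem, I = I_cm + md² = 0.0052094 + 0.010419 = 0.015628 kg·m².
T = 2π√(I/(mgd)) = 2π√(0.015628/(0.8883 × 9.824 × 0.1083)) = 0.8080 s.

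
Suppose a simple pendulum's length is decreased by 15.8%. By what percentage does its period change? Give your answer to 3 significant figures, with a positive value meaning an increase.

-8.24%

T ∝ √L, so T'/T = √(0.8420) = 0.9176.
Percentage change in T = (0.9176 − 1) × 100% = -8.24%.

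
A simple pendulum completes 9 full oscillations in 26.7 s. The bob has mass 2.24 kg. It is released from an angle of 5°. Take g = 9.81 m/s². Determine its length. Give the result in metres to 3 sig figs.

2.19 m

T = 26.7/9 = 2.967 s.
From T = 2π√(L/g), L = gT²/(4π²) = 9.81 × 2.967²/(4π²) = 2.19 m.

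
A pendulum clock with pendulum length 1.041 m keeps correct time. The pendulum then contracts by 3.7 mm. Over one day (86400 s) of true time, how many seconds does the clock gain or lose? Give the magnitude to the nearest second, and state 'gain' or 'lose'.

T ∝ √L, so T'/T = √(1.03730/1.041) = 0.998221.
In 86400 s of true time the clock registers 86400/0.998221 = 86554.0 s, so it gains 154 s.

gain 154 s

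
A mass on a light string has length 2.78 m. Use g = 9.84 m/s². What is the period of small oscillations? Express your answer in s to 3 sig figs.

T = 2π√(L/g) = 2π√(2.78/9.84) = 2π × 0.5315 = 3.34 s.

3.34 s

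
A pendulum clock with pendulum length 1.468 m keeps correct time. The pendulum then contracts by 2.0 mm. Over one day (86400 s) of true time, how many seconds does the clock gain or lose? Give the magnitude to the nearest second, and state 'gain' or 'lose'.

T ∝ √L, so T'/T = √(1.46600/1.468) = 0.999319.
In 86400 s of true time the clock registers 86400/0.999319 = 86458.9 s, so it gains 59 s.

gain 59 s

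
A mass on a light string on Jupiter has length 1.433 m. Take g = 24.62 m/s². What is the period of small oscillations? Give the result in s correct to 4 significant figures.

1.516 s

T = 2π√(L/g) = 2π√(1.433/24.62) = 2π × 0.24126 = 1.516 s.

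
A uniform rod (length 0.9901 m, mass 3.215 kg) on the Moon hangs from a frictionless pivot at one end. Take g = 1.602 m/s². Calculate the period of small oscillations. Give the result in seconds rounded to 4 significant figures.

4.033 s

For a physical pendulum T = 2π√(I/(mgd)), with d = 0.49505 m from pivot to centre of mass.
I_cm = mL²/12 = 3.215 × 0.9901²/12 = 0.26264 kg·m²; I = I_cm + md² = 0.26264 + 3.215 × 0.49505² = 1.0506 kg·m².
T = 2π√(1.0506/(3.215 × 1.602 × 0.49505)) = 4.033 s.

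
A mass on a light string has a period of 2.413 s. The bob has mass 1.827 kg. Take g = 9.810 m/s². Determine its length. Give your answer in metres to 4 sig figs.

1.447 m

From T = 2π√(L/g), L = gT²/(4π²) = 9.810 × 2.4130²/(4π²) = 1.447 m.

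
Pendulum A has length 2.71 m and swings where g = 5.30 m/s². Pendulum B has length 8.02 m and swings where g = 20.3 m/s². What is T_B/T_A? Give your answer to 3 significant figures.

T = 2π√(L/g), so T_B/T_A = √((L_B/g_B)/(L_A/g_A)) = √((8.02/20.3)/(2.71/5.30)) = 0.879.

0.879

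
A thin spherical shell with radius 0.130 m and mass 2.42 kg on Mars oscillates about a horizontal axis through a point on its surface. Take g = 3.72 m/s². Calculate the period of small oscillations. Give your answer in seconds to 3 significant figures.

1.52 s

I_cm = (2/3)mr² = 0.02727 kg·m². The pivot is at distance d = 0.130 m from the centre of mass.
By the parallel-axis theorem, I = I_cm + md² = 0.02727 + 0.04090 = 0.06816 kg·m².
T = 2π√(I/(mgd)) = 2π√(0.06816/(2.42 × 3.72 × 0.130)) = 1.52 s.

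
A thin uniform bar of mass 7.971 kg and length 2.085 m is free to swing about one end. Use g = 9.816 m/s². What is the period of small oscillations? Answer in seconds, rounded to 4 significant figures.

For a physical pendulum T = 2π√(I/(mgd)), with d = 1.0425 m from pivot to centre of mass.
I_cm = mL²/12 = 7.971 × 2.085²/12 = 2.8876 kg·m²; I = I_cm + md² = 2.8876 + 7.971 × 1.0425² = 11.551 kg·m².
T = 2π√(11.551/(7.971 × 9.816 × 1.0425)) = 2.364 s.

2.364 s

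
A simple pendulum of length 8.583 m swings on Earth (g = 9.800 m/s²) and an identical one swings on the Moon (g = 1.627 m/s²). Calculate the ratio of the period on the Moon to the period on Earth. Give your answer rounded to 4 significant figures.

2.454

T ∝ 1/√g, so T₂/T₁ = √(g₁/g₂) = √(9.800/1.627) = 2.454.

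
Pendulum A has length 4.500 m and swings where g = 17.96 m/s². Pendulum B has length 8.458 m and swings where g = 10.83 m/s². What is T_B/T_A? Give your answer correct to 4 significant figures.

T = 2π√(L/g), so T_B/T_A = √((L_B/g_B)/(L_A/g_A)) = √((8.458/10.83)/(4.500/17.96)) = 1.765.

1.765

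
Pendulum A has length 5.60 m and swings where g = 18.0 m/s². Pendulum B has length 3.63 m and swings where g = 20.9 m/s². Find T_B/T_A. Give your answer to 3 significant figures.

T = 2π√(L/g), so T_B/T_A = √((L_B/g_B)/(L_A/g_A)) = √((3.63/20.9)/(5.60/18.0)) = 0.747.

0.747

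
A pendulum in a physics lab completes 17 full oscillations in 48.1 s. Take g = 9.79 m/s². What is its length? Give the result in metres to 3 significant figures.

1.99 m

T = 48.1/17 = 2.829 s.
From T = 2π√(L/g), L = gT²/(4π²) = 9.79 × 2.829²/(4π²) = 1.99 m.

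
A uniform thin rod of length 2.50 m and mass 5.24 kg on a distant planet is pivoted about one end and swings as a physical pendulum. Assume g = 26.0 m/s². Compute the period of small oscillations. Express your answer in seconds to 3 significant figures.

1.59 s

For a physical pendulum T = 2π√(I/(mgd)), with d = 1.250 m from pivot to centre of mass.
I_cm = mL²/12 = 5.24 × 2.50²/12 = 2.729 kg·m²; I = I_cm + md² = 2.729 + 5.24 × 1.250² = 10.92 kg·m².
T = 2π√(10.92/(5.24 × 26.0 × 1.250)) = 1.59 s.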